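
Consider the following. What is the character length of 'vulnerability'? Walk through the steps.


Spell out 'vulnerability' and number each letter: v(1), u(2), l(3), n(4), e(5), r(6), a(7), b(8), i(9), l(10), i(11), t(12), y(13). Total: 13 letters.

13


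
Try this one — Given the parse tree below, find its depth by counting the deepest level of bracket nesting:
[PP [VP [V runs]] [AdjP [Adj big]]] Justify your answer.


Count bracket nesting levels:
'[' at pos 0: depth = 1
'[' at pos 4: depth = 2
'[' at pos 8: depth = 3
'[' at pos 18: depth = 2
'[' at pos 24: depth = 3
Maximum depth reached: 3

3


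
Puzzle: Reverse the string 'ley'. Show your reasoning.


Reverse 'ley' character by character: 'yel'.

yel


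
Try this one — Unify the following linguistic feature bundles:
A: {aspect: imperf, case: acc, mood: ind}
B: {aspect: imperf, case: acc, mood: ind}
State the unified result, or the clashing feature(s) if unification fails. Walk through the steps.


Compare features:
aspect: A=imperf vs B=imperf -> unified: imperf
case: A=acc vs B=acc -> unified: acc
mood: A=ind vs B=ind -> unified: ind
No clashes found.

Unified: {aspect: imperf, case: acc, mood: ind}


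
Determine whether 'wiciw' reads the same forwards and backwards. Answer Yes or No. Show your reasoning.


Forward: 'wiciw'
Reversed: 'wiciw'
They are identical.

Yes


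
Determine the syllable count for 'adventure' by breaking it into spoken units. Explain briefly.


Break 'adventure' into syllables: ad-ven-ture -> ad | ven | ture = 3 syllables

3 syllables


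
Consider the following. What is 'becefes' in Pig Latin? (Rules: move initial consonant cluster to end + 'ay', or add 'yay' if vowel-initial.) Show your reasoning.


'becefes': move consonant cluster 'b' to end and add 'ay': 'ecefesbay'.

ecefesbay


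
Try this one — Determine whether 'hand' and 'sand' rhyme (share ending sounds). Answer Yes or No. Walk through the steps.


Rime (stressed vowel + following sounds) of 'hand': -and = /ænd/
Rime of 'sand': -and = /ænd/
/ænd/ and /ænd/ are the same ending sound, so the words rhyme.

Yes


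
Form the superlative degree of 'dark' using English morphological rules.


Apply superlative formation (add -est): 'dark' -> 'darkest'.

darkest


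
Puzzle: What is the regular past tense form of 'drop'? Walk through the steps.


Apply rule: Double final consonant and add -ed. 'drop' becomes 'dropped'.

dropped


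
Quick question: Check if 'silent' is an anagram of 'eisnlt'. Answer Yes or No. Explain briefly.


Sorted letters of 'silent': 'eilnst'
Sorted letters of 'eisnlt': 'eilnst'
They match.

Yes


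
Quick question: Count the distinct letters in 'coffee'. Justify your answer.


Unique letters in 'coffee': {c, e, f, o} = 4 distinct letters.

4


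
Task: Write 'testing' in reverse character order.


Reverse 'testing' character by character: 'gnitset'.

gnitset


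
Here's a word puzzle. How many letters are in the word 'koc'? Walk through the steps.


Spell out 'koc' and number each letter: k(1), o(2), c(3). Total: 3 letters.

3


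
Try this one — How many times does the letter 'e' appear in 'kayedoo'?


Letter 'e' in 'kayedoo': found at position(s) 4 = 1 occurrence(s).

1


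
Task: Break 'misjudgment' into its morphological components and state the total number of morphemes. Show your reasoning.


Step 1: Identify prefix: 'mis' (meaning: wrongly)
Step 2: Identify root: 'judge'
Step 3: Identify suffix(es): 'ment'
Decomposition: mis- (prefix: wrongly) + judge (root) + -ment (suffix: action/result)
Total morphemes: 3

3 morphemes (mis- (prefix: wrongly) + judge (root) + -ment (suffix: action/result))


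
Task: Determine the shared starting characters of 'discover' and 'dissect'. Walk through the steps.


Compare from the start: 3 characters match: 'dis'. Mismatch at position 4: 'c' vs 's'.

dis


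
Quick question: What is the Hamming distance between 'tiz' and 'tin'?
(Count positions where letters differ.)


Alignment:
Position 1: 't' vs 't' = match
Position 2: 'i' vs 'i' = match
Position 3: 'z' vs 'n' = DIFFER
Total differences: 1

1


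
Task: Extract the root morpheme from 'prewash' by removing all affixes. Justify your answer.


Remove prefix 'pre' from 'prewash' to get root 'wash'.

wash


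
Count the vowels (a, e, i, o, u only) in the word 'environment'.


Vowels in 'environment': e, i, o, e = 4 vowels.

4


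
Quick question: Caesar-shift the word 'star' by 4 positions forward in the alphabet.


Shift each letter by 4: s -> w, t -> x, a -> e, r -> v. Result: 'wxev'.

wxev


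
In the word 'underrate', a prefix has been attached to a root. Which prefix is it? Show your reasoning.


The word 'underrate' = 'under' (prefix) + 'rate' (root). The prefix is 'under'.

under


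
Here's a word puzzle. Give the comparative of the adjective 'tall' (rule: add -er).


Apply comparative formation (add -er): 'tall' -> 'taller'.

taller


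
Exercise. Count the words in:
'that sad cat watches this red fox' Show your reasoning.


Split into words: that | sad | cat | watches | this | red | fox = 7 words.

7


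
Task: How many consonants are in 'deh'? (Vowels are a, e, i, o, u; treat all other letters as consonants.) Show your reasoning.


Consonants in 'deh': d, h = 2 consonants.

2


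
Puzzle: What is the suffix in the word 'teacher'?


The word 'teacher' = 'teach' (root) + '-er' (suffix). The suffix is '-er'.

er


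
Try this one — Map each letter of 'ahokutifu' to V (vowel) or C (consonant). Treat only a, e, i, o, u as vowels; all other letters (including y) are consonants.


Letter mapping: a = V, h = C, o = V, k = C, u = V, t = C, i = V, f = C, u = V.

VCVCVCVCV


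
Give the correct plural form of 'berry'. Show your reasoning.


Apply rule: Change -y to -ies (consonant + y). 'berry' becomes 'berries'.

berries


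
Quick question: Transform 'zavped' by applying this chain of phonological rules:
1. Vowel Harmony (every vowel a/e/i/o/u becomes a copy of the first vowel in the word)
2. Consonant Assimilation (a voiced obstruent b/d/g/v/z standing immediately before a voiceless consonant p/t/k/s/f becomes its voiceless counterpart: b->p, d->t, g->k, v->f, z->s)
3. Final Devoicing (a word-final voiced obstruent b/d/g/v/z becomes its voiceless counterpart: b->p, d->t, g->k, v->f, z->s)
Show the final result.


Starting form: 'zavped'
Rule 1: Vowel Harmony: all vowels become 'a' (matching first vowel). 'zavped' -> 'zavpad'
Rule 2: Consonant Assimilation: voiced obstruent before voiceless consonant becomes voiceless ('vp' -> 'fp'). 'zavpad' -> 'zafpad'
Rule 3: Final Devoicing: word-final voiced obstruent 'd' becomes voiceless 't'. 'zafpad' -> 'zafpat'
Final form: 'zafpat'

zafpat


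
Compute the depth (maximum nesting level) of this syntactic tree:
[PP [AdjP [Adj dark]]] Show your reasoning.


Count bracket nesting levels:
'[' at pos 0: depth = 1
'[' at pos 4: depth = 2
'[' at pos 10: depth = 3
Maximum depth reached: 3

3


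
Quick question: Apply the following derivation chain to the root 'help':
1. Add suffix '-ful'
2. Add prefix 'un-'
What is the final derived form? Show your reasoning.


Step 1: Add suffix '-ful' to 'help' = 'helpful'
Step 2: Add prefix 'un-' to 'helpful' = 'unhelpful'

unhelpful


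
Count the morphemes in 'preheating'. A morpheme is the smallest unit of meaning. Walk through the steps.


Decomposition: pre- (prefix) + heat (root) + -ing (suffix) = 3 morpheme(s)

3 morphemes


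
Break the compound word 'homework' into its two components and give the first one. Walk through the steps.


Split 'homework' into 'home' + 'work'. The first part is 'home'.

home


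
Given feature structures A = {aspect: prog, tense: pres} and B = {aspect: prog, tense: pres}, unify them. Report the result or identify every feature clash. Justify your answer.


Compare features:
aspect: A=prog vs B=prog -> unified: prog
tense: A=pres vs B=pres -> unified: pres
No clashes found.

Unified: {aspect: prog, tense: pres}


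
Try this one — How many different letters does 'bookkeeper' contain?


Unique letters in 'bookkeeper': {b, e, k, o, p, r} = 6 distinct letters.

6


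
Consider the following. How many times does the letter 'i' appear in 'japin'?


Letter 'i' in 'japin': found at position(s) 4 = 1 occurrence(s).

1


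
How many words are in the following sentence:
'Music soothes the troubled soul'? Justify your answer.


Split into words: Music | soothes | the | troubled | soul = 5 words.

5


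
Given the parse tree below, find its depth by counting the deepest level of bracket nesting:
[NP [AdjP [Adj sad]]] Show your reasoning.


Count bracket nesting levels:
'[' at pos 0: depth = 1
'[' at pos 4: depth = 2
'[' at pos 10: depth = 3
Maximum depth reached: 3

3


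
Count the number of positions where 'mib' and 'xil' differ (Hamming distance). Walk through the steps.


Alignment:
Position 1: 'm' vs 'x' = DIFFER
Position 2: 'i' vs 'i' = match
Position 3: 'b' vs 'l' = DIFFER
Total differences: 2

2


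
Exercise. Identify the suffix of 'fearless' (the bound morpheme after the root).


The word 'fearless' = 'fear' (root) + '-less' (suffix). The suffix is '-less'.

less


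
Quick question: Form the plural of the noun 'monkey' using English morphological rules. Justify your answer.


Apply rule: Add -s. 'monkey' becomes 'monkeys'.

monkeys


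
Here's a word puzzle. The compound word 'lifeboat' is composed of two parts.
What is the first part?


Split 'lifeboat' into 'life' + 'boat'. The first part is 'life'.

life


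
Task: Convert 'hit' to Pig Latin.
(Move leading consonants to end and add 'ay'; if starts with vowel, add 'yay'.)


'hit': move consonant cluster 'h' to end and add 'ay': 'ithay'.

ithay


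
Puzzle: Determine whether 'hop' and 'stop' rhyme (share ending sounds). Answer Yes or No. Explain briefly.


Rime (stressed vowel + following sounds) of 'hop': -op = /ɒp/
Rime of 'stop': -op = /ɒp/
/ɒp/ and /ɒp/ are the same ending sound, so the words rhyme.

Yes


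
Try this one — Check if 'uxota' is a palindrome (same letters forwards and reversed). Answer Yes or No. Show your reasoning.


Forward: 'uxota'
Reversed: 'atoxu'
They differ.

No


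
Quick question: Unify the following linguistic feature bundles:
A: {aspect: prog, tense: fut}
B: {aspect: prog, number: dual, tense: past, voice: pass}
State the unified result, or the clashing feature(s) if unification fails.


Compare features:
aspect: A=prog vs B=prog -> unified: prog
number: A=_ vs B=dual -> unified: dual
tense: A=fut vs B=past -> CLASH
voice: A=_ vs B=pass -> unified: pass
Clash detected on feature 'tense' (fut vs past); unification fails.

CLASH on 'tense' (fut vs past)


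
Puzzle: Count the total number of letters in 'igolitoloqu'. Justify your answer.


Spell out 'igolitoloqu' and number each letter: i(1), g(2), o(3), l(4), i(5), t(6), o(7), l(8), o(9), q(10), u(11). Total: 11 letters.

11


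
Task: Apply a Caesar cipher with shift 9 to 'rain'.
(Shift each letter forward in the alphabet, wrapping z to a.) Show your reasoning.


Shift each letter by 9: r -> a, a -> j, i -> r, n -> w. Result: 'ajrw'.

ajrw


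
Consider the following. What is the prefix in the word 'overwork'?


The word 'overwork' = 'over' (prefix) + 'work' (root). The prefix is 'over'.

over


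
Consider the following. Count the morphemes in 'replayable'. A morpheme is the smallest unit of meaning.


Decomposition: re- (prefix) + play (root) + -able (suffix) = 3 morpheme(s)

3 morphemes


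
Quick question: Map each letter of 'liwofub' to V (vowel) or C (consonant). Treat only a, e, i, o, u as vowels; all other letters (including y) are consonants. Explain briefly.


Letter mapping: l = C, i = V, w = C, o = V, f = C, u = V, b = C.

CVCVCVC


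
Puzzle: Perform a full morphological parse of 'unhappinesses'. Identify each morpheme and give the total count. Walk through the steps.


Step 1: Identify prefix: 'un' (meaning: not/reverse)
Step 2: Identify root: 'happy'
Step 3: Identify suffix(es): 'ness, es'
Decomposition: un- (prefix: not/reverse) + happy (root) + -ness (suffix: state of) + -es (plural)
Total morphemes: 4

4 morphemes (un- (prefix: not/reverse) + happy (root) + -ness (suffix: state of) + -es (plural))


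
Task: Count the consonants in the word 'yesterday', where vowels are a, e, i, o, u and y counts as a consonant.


Consonants in 'yesterday': y, s, t, r, d, y = 6 consonants.

6


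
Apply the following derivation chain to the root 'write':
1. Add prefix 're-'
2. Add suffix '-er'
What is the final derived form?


Step 1: Add prefix 're-' to 'write' = 'rewrite'
Step 2: Add suffix '-er' to 'rewrite' = 'rewriter'

rewriter


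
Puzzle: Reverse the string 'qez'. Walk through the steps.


Reverse 'qez' character by character: 'zeq'.

zeq


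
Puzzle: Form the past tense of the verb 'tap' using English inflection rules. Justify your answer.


Apply rule: Double final consonant and add -ed. 'tap' becomes 'tapped'.

tapped


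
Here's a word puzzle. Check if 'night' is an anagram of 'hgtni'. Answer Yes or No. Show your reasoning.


Sorted letters of 'night': 'ghint'
Sorted letters of 'hgtni': 'ghint'
They match.

Yes


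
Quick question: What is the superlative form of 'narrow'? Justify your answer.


Apply superlative formation (add -est): 'narrow' -> 'narrowest'.

narrowest


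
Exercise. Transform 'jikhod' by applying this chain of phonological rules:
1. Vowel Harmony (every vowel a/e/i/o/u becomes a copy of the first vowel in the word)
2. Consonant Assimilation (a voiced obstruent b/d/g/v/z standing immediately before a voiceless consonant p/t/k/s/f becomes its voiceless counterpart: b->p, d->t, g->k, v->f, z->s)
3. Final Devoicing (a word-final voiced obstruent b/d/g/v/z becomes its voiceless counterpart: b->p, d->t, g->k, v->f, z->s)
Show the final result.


Starting form: 'jikhod'
Rule 1: Vowel Harmony: all vowels become 'i' (matching first vowel). 'jikhod' -> 'jikhid'
Rule 2: Consonant Assimilation: no voiced obstruent (b/d/g/v/z) stands immediately before a voiceless consonant (p/t/k/s/f). No change.
Rule 3: Final Devoicing: word-final voiced obstruent 'd' becomes voiceless 't'. 'jikhid' -> 'jikhit'
Final form: 'jikhit'

jikhit


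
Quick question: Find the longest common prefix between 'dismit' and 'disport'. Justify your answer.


Compare from the start: 3 characters match: 'dis'. Mismatch at position 4: 'm' vs 'p'.

dis


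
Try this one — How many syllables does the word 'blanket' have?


Break 'blanket' into syllables: blan-ket -> blan | ket = 2 syllables

2 syllables


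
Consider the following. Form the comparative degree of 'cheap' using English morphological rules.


Apply comparative formation (add -er): 'cheap' -> 'cheaper'.

cheaper


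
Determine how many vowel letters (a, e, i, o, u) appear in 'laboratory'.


Vowels in 'laboratory': a, o, a, o = 4 vowels.

4


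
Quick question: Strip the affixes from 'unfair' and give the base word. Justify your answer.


Remove prefix 'un' from 'unfair' to get root 'fair'.

fair


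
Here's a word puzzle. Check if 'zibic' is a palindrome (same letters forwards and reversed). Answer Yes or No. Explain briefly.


Forward: 'zibic'
Reversed: 'cibiz'
They differ.

No


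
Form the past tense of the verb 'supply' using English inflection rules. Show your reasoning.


Apply rule: Change -y to -ied. 'supply' becomes 'supplied'.

supplied


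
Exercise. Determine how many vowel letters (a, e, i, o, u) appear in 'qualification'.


Vowels in 'qualification': u, a, i, i, a, i, o = 7 vowels.

7


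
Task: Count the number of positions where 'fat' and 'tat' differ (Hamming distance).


Alignment:
Position 1: 'f' vs 't' = DIFFER
Position 2: 'a' vs 'a' = match
Position 3: 't' vs 't' = match
Total differences: 1

1


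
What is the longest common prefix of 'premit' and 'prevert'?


Compare from the start: 3 characters match: 'pre'. Mismatch at position 4: 'm' vs 'v'.

pre


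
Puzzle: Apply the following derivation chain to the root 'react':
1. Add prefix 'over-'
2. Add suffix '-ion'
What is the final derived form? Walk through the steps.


Step 1: Add prefix 'over-' to 'react' = 'overreact'
Step 2: Add suffix '-ion' to 'overreact' = 'overreaction'

overreaction


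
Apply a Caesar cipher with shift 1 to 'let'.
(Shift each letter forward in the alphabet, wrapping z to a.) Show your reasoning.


Shift each letter by 1: l -> m, e -> f, t -> u. Result: 'mfu'.

mfu


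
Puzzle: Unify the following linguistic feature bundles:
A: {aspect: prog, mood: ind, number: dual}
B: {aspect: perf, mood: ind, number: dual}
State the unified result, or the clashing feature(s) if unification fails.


Compare features:
aspect: A=prog vs B=perf -> CLASH
mood: A=ind vs B=ind -> unified: ind
number: A=dual vs B=dual -> unified: dual
Clash detected on feature 'aspect' (prog vs perf); unification fails.

CLASH on 'aspect' (prog vs perf)


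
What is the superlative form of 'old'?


Apply superlative formation (add -est): 'old' -> 'oldest'.

oldest


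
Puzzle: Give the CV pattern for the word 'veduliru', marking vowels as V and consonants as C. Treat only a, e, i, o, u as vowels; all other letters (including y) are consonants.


Letter mapping: v = C, e = V, d = C, u = V, l = C, i = V, r = C, u = V.

CVCVCVCV


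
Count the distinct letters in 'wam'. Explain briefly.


Unique letters in 'wam': {a, m, w} = 3 distinct letters.

3


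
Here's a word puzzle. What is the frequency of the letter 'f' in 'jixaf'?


Letter 'f' in 'jixaf': found at position(s) 5 = 1 occurrence(s).

1


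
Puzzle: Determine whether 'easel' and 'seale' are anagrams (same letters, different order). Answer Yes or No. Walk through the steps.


Sorted letters of 'easel': 'aeels'
Sorted letters of 'seale': 'aeels'
They match.

Yes


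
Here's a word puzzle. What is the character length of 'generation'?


Spell out 'generation' and number each letter: g(1), e(2), n(3), e(4), r(5), a(6), t(7), i(8), o(9), n(10). Total: 10 letters.

10


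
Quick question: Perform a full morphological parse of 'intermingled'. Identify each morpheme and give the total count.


Step 1: Identify prefix: 'inter' (meaning: between)
Step 2: Identify root: 'mingle'
Step 3: Identify suffix(es): 'ed'
Decomposition: inter- (prefix: between) + mingle (root) + -ed (suffix: past)
Total morphemes: 3

3 morphemes (inter- (prefix: between) + mingle (root) + -ed (suffix: past))


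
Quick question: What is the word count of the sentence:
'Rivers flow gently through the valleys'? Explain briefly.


Split into words: Rivers | flow | gently | through | the | valleys = 6 words.

6


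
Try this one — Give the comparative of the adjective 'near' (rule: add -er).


Apply comparative formation (add -er): 'near' -> 'nearer'.

nearer


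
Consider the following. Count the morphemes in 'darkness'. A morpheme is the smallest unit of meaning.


Decomposition: dark (root) + -ness (suffix) = 2 morpheme(s)

2 morphemes


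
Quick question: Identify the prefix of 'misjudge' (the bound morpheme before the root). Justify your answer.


The word 'misjudge' = 'mis' (prefix) + 'judge' (root). The prefix is 'mis'.

mis


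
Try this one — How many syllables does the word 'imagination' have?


Break 'imagination' into syllables: i-mag-i-na-tion -> i | mag | i | na | tion = 5 syllables

5 syllables


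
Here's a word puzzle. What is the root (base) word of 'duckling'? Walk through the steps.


Remove suffix '-ling' from 'duckling' to get root 'duck'.

duck


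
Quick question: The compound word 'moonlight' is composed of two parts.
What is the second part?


Split 'moonlight' into 'moon' + 'light'. The second part is 'light'.

light


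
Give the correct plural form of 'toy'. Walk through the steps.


Apply rule: Add -s. 'toy' becomes 'toys'.

toys


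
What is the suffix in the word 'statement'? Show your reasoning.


The word 'statement' = 'state' (root) + '-ment' (suffix). The suffix is '-ment'.

ment


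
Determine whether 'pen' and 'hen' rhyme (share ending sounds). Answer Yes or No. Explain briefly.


Rime (stressed vowel + following sounds) of 'pen': -en = /ɛn/
Rime of 'hen': -en = /ɛn/
/ɛn/ and /ɛn/ are the same ending sound, so the words rhyme.

Yes


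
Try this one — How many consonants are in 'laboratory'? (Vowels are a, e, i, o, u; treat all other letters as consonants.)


Consonants in 'laboratory': l, b, r, t, r, y = 6 consonants.

6


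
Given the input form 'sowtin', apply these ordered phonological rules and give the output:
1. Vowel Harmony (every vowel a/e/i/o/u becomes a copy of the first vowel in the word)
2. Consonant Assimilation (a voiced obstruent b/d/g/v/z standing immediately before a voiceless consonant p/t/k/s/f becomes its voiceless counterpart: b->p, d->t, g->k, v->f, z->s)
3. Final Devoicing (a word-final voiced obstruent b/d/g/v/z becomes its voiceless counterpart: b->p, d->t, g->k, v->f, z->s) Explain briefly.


Starting form: 'sowtin'
Rule 1: Vowel Harmony: all vowels become 'o' (matching first vowel). 'sowtin' -> 'sowton'
Rule 2: Consonant Assimilation: no voiced obstruent (b/d/g/v/z) stands immediately before a voiceless consonant (p/t/k/s/f). No change.
Rule 3: Final Devoicing: final consonant 'n' is not one of the voiced obstruents b/d/g/v/z. No change.
Final form: 'sowton'

sowton


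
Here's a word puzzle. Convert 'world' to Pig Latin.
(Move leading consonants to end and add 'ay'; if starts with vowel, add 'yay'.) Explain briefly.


'world': move consonant cluster 'w' to end and add 'ay': 'orldway'.

orldway


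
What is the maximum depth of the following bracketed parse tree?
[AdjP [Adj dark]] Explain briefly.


Count bracket nesting levels:
'[' at pos 0: depth = 1
'[' at pos 6: depth = 2
Maximum depth reached: 2

2


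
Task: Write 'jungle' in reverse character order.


Reverse 'jungle' character by character: 'elgnuj'.

elgnuj


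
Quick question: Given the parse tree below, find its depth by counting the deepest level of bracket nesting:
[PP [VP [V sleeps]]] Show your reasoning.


Count bracket nesting levels:
'[' at pos 0: depth = 1
'[' at pos 4: depth = 2
'[' at pos 8: depth = 3
Maximum depth reached: 3

3


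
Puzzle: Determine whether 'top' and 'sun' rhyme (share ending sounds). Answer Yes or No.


Rime (stressed vowel + following sounds) of 'top': -op = /ɒp/
Rime of 'sun': -un = /ʌn/
/ɒp/ and /ʌn/ are different ending sounds, so the words do not rhyme.

No


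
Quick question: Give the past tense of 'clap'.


Apply rule: Double final consonant and add -ed. 'clap' becomes 'clapped'.

clapped


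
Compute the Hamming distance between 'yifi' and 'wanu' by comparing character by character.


Alignment:
Position 1: 'y' vs 'w' = DIFFER
Position 2: 'i' vs 'a' = DIFFER
Position 3: 'f' vs 'n' = DIFFER
Position 4: 'i' vs 'u' = DIFFER
Total differences: 4

4


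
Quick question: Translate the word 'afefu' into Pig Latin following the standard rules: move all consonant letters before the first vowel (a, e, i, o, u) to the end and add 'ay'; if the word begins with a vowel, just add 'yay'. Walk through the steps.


'afefu' starts with a vowel, so add 'yay': 'afefuyay'.

afefuyay


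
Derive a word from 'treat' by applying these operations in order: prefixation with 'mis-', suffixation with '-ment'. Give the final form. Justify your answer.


Step 1: Add prefix 'mis-' to 'treat' = 'mistreat'
Step 2: Add suffix '-ment' to 'mistreat' = 'mistreatment'

mistreatment


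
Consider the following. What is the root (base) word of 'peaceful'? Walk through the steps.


Remove suffix '-ful' from 'peaceful' to get root 'peace'.

peace


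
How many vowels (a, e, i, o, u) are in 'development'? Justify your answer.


Vowels in 'development': e, e, o, e = 4 vowels.

4


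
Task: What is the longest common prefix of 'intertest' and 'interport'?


Compare from the start: 5 characters match: 'inter'. Mismatch at position 6: 't' vs 'p'.

inter


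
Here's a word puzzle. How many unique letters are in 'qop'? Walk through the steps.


Unique letters in 'qop': {o, p, q} = 3 distinct letters.

3


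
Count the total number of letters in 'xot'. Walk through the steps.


Spell out 'xot' and number each letter: x(1), o(2), t(3). Total: 3 letters.

3


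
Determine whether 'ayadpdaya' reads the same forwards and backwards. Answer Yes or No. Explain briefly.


Forward: 'ayadpdaya'
Reversed: 'ayadpdaya'
They are identical.

Yes


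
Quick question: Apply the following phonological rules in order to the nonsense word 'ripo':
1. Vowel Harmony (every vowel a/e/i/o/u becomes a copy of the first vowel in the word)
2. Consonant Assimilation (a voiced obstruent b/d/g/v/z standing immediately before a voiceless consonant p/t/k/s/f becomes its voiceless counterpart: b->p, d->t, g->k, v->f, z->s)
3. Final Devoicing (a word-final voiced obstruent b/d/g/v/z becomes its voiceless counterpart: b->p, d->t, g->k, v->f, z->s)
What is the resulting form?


Starting form: 'ripo'
Rule 1: Vowel Harmony: all vowels become 'i' (matching first vowel). 'ripo' -> 'ripi'
Rule 2: Consonant Assimilation: no voiced obstruent (b/d/g/v/z) stands immediately before a voiceless consonant (p/t/k/s/f). No change.
Rule 3: Final Devoicing: the word ends in the vowel 'i', not a consonant. No change.
Final form: 'ripi'

ripi


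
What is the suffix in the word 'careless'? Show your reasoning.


The word 'careless' = 'care' (root) + '-less' (suffix). The suffix is '-less'.

less


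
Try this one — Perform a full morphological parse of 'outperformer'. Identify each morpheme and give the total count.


Step 1: Identify prefix: 'out' (meaning: surpass)
Step 2: Identify root: 'perform'
Step 3: Identify suffix(es): 'er'
Decomposition: out- (prefix: surpass) + perform (root) + -er (suffix: one who)
Total morphemes: 3

3 morphemes (out- (prefix: surpass) + perform (root) + -er (suffix: one who))


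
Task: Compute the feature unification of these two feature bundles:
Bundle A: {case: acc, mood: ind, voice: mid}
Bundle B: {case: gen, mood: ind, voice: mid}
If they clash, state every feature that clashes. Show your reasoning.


Compare features:
case: A=acc vs B=gen -> CLASH
mood: A=ind vs B=ind -> unified: ind
voice: A=mid vs B=mid -> unified: mid
Clash detected on feature 'case' (acc vs gen); unification fails.

CLASH on 'case' (acc vs gen)


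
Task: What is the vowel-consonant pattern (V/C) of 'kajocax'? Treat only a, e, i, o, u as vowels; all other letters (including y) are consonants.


Letter mapping: k = C, a = V, j = C, o = V, c = C, a = V, x = C.

CVCVCVC


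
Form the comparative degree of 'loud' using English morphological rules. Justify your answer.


Apply comparative formation (add -er): 'loud' -> 'louder'.

louder


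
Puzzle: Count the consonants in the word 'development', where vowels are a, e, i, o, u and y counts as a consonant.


Consonants in 'development': d, v, l, p, m, n, t = 7 consonants.

7


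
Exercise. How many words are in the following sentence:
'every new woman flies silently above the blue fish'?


Split into words: every | new | woman | flies | silently | above | the | blue | fish = 9 words.

9


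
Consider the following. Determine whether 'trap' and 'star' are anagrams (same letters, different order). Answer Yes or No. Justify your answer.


Sorted letters of 'trap': 'aprt'
Sorted letters of 'star': 'arst'
They do not match.

No


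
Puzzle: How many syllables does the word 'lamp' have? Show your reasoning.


Break 'lamp' into syllables: lamp -> lamp = 1 syllable

1 syllable


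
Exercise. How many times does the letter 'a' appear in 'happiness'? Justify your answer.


Letter 'a' in 'happiness': found at position(s) 2 = 1 occurrence(s).

1


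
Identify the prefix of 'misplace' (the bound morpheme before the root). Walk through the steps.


The word 'misplace' = 'mis' (prefix) + 'place' (root). The prefix is 'mis'.

mis


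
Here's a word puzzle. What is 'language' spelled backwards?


Reverse 'language' character by character: 'egaugnal'.

egaugnal


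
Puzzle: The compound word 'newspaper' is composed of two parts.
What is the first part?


Split 'newspaper' into 'news' + 'paper'. The first part is 'news'.

news


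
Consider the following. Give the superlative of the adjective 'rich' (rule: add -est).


Apply superlative formation (add -est): 'rich' -> 'richest'.

richest


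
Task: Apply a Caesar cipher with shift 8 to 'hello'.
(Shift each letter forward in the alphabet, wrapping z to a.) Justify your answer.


Shift each letter by 8: h -> p, e -> m, l -> t, l -> t, o -> w. Result: 'pmttw'.

pmttw


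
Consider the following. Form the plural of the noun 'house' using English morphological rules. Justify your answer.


Apply rule: Add -s. 'house' becomes 'houses'.

houses


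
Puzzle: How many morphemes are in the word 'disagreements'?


Decomposition: dis- (prefix) + agree (root) + -ment (suffix) + -s (plural) = 4 morpheme(s)

4 morphemes


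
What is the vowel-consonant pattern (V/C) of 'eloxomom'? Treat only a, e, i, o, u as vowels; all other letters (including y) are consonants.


Letter mapping: e = V, l = C, o = V, x = C, o = V, m = C, o = V, m = C.

VCVCVCVC


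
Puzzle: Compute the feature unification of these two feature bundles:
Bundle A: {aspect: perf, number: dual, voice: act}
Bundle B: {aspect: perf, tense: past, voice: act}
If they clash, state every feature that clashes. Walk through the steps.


Compare features:
aspect: A=perf vs B=perf -> unified: perf
number: A=dual vs B=_ -> unified: dual
tense: A=_ vs B=past -> unified: past
voice: A=act vs B=act -> unified: act
No clashes found.

Unified: {aspect: perf, number: dual, tense: past, voice: act}


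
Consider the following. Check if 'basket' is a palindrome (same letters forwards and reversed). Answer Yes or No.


Forward: 'basket'
Reversed: 'teksab'
They differ.

No


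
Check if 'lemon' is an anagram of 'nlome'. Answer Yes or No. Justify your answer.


Sorted letters of 'lemon': 'elmno'
Sorted letters of 'nlome': 'elmno'
They match.

Yes


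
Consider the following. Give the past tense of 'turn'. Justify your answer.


Apply rule: Add -ed. 'turn' becomes 'turned'.

turned


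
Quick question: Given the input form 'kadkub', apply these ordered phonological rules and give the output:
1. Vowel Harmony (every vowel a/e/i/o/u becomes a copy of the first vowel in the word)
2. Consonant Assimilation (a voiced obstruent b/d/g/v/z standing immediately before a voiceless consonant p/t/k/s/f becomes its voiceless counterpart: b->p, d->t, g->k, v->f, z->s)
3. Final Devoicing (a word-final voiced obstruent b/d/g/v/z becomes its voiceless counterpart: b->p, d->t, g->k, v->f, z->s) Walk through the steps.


Starting form: 'kadkub'
Rule 1: Vowel Harmony: all vowels become 'a' (matching first vowel). 'kadkub' -> 'kadkab'
Rule 2: Consonant Assimilation: voiced obstruent before voiceless consonant becomes voiceless ('dk' -> 'tk'). 'kadkab' -> 'katkab'
Rule 3: Final Devoicing: word-final voiced obstruent 'b' becomes voiceless 'p'. 'katkab' -> 'katkap'
Final form: 'katkap'

katkap


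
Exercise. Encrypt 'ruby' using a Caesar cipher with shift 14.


Shift each letter by 14: r -> f, u -> i, b -> p, y -> m. Result: 'fipm'.

fipm


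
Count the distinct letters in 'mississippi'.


Unique letters in 'mississippi': {i, m, p, s} = 4 distinct letters.

4


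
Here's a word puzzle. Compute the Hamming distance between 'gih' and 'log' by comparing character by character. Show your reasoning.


Alignment:
Position 1: 'g' vs 'l' = DIFFER
Position 2: 'i' vs 'o' = DIFFER
Position 3: 'h' vs 'g' = DIFFER
Total differences: 3

3


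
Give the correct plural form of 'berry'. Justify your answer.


Apply rule: Change -y to -ies (consonant + y). 'berry' becomes 'berries'.

berries


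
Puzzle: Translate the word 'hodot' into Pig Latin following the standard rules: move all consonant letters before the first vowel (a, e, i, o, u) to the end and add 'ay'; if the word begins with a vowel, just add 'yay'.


'hodot': move consonant cluster 'h' to end and add 'ay': 'odothay'.

odothay


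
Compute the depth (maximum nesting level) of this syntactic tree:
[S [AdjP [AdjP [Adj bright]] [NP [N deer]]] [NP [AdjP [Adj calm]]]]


Count bracket nesting levels:
'[' at pos 0: depth = 1
'[' at pos 3: depth = 2
'[' at pos 9: depth = 3
'[' at pos 15: depth = 4
'[' at pos 29: depth = 3
'[' at pos 33: depth = 4
'[' at pos 44: depth = 2
'[' at pos 48: depth = 3
'[' at pos 54: depth = 4
Maximum depth reached: 4

4


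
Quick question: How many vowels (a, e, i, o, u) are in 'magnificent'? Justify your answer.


Vowels in 'magnificent': a, i, i, e = 4 vowels.

4


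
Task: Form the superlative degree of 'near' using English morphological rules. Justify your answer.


Apply superlative formation (add -est): 'near' -> 'nearest'.

nearest


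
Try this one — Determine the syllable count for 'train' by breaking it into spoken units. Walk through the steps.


Break 'train' into syllables: train -> train = 1 syllable

1 syllable


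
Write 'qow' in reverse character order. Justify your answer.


Reverse 'qow' character by character: 'woq'.

woq


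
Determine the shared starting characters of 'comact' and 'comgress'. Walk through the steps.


Compare from the start: 3 characters match: 'com'. Mismatch at position 4: 'a' vs 'g'.

com


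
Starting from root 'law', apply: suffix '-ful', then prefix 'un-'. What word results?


Step 1: Add suffix '-ful' to 'law' = 'lawful'
Step 2: Add prefix 'un-' to 'lawful' = 'unlawful'

unlawful


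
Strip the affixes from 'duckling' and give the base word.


Remove suffix '-ling' from 'duckling' to get root 'duck'.

duck


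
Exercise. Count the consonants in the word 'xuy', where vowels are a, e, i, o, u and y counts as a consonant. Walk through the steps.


Consonants in 'xuy': x, y = 2 consonants.

2


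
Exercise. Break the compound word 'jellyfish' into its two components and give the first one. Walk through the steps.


Split 'jellyfish' into 'jelly' + 'fish'. The first part is 'jelly'.

jelly


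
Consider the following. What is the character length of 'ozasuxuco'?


Spell out 'ozasuxuco' and number each letter: o(1), z(2), a(3), s(4), u(5), x(6), u(7), c(8), o(9). Total: 9 letters.

9


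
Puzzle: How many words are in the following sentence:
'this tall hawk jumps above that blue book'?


Split into words: this | tall | hawk | jumps | above | that | blue | book = 8 words.

8


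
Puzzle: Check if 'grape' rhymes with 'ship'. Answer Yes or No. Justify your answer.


Rime (stressed vowel + following sounds) of 'grape': -ape = /eɪp/
Rime of 'ship': -ip = /ɪp/
/eɪp/ and /ɪp/ are different ending sounds, so the words do not rhyme.

No


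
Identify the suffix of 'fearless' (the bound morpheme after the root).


The word 'fearless' = 'fear' (root) + '-less' (suffix). The suffix is '-less'.

less


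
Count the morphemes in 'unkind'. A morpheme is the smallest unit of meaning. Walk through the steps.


Decomposition: un- (prefix) + kind (root) = 2 morpheme(s)

2 morphemes


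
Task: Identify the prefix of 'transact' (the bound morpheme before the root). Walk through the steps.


The word 'transact' = 'trans' (prefix) + 'act' (root). The prefix is 'trans'.

trans


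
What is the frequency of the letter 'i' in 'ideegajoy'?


Letter 'i' in 'ideegajoy': found at position(s) 1 = 1 occurrence(s).

1


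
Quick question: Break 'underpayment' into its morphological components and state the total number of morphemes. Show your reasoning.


Step 1: Identify prefix: 'under' (meaning: beneath/insufficient)
Step 2: Identify root: 'pay'
Step 3: Identify suffix(es): 'ment'
Decomposition: under- (prefix: beneath/insufficient) + pay (root) + -ment (suffix: action/result)
Total morphemes: 3

3 morphemes (under- (prefix: beneath/insufficient) + pay (root) + -ment (suffix: action/result))


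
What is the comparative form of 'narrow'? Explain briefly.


Apply comparative formation (add -er): 'narrow' -> 'narrower'.

narrower


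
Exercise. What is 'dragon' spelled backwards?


Reverse 'dragon' character by character: 'nogard'.

nogard


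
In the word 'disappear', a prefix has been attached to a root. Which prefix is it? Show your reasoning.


The word 'disappear' = 'dis' (prefix) + 'appear' (root). The prefix is 'dis'.

dis


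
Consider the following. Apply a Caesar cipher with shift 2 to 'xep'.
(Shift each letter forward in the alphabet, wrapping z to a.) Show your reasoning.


Shift each letter by 2: x -> z, e -> g, p -> r. Result: 'zgr'.

zgr


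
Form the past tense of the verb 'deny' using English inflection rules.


Apply rule: Change -y to -ied. 'deny' becomes 'denied'.

denied


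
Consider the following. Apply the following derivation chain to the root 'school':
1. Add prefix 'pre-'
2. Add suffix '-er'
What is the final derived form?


Step 1: Add prefix 'pre-' to 'school' = 'preschool'
Step 2: Add suffix '-er' to 'preschool' = 'preschooler'

preschooler


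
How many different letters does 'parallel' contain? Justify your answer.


Unique letters in 'parallel': {a, e, l, p, r} = 5 distinct letters.

5


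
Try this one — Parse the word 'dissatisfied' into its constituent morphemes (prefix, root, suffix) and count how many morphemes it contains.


Step 1: Identify prefix: 'dis' (meaning: not/apart)
Step 2: Identify root: 'satisfy'
Step 3: Identify suffix(es): 'ed'
Decomposition: dis- (prefix: not/apart) + satisfy (root) + -ed (suffix: past)
Total morphemes: 3

3 morphemes (dis- (prefix: not/apart) + satisfy (root) + -ed (suffix: past))


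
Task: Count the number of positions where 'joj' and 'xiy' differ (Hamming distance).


Alignment:
Position 1: 'j' vs 'x' = DIFFER
Position 2: 'o' vs 'i' = DIFFER
Position 3: 'j' vs 'y' = DIFFER
Total differences: 3

3


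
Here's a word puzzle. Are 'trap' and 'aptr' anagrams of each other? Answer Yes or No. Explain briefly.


Sorted letters of 'trap': 'aprt'
Sorted letters of 'aptr': 'aprt'
They match.

Yes


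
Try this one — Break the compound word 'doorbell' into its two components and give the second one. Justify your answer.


Split 'doorbell' into 'door' + 'bell'. The second part is 'bell'.

bell


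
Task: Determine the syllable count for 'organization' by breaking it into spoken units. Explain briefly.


Break 'organization' into syllables: or-gan-i-za-tion -> or | gan | i | za | tion = 5 syllables

5 syllables


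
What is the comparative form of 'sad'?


Apply comparative formation (double final consonant, add -er): 'sad' -> 'sadder'.

sadder


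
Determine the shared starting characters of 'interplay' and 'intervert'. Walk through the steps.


Compare from the start: 5 characters match: 'inter'. Mismatch at position 6: 'p' vs 'v'.

inter


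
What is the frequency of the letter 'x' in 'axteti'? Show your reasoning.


Letter 'x' in 'axteti': found at position(s) 2 = 1 occurrence(s).

1


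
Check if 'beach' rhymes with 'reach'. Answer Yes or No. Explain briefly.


Rime (stressed vowel + following sounds) of 'beach': -each = /iːtʃ/
Rime of 'reach': -each = /iːtʃ/
/iːtʃ/ and /iːtʃ/ are the same ending sound, so the words rhyme.

Yes
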